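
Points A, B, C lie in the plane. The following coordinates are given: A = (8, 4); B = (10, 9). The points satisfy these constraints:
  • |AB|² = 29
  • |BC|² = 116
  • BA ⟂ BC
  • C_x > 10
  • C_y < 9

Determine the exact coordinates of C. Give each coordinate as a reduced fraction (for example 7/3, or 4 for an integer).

C = (20, 5)

1. C_x = 20  [[BA ⟂ BC ⇒ -2x-5y+65=0] ∩ [|C−(10, 9)|²=116]]
2. C_y = 5  [[BA ⟂ BC ⇒ -2x-5y+65=0] ∩ [|C−(10, 9)|²=116]]
   so C = (20, 5)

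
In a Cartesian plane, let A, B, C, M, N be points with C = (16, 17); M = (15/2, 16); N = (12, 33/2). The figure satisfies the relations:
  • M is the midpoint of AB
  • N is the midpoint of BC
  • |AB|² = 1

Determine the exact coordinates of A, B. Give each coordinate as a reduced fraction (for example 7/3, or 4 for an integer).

A = (7, 16)
B = (8, 16)

1. B_x = 8  [B = 2·N−C = 2·(12, 33/2)−(16, 17)]
2. B_y = 16  [B = 2·N−C = 2·(12, 33/2)−(16, 17)]
   so B = (8, 16)
3. A_x = 7  [A = 2·M−B = 2·(15/2, 16)−(8, 16)]
4. A_y = 16  [A = 2·M−B = 2·(15/2, 16)−(8, 16)]
   so A = (7, 16)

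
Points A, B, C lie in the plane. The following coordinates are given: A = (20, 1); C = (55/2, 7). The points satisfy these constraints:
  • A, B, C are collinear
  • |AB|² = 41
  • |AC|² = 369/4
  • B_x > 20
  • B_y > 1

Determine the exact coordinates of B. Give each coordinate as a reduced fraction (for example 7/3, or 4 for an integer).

B = (25, 5)

1. B_x = 25  [[A, B, C are collinear ⇒ 6x-15/2y-225/2=0] ∩ [|B−(20, 1)|²=41]]
2. B_y = 5  [[A, B, C are collinear ⇒ 6x-15/2y-225/2=0] ∩ [|B−(20, 1)|²=41]]
   so B = (25, 5)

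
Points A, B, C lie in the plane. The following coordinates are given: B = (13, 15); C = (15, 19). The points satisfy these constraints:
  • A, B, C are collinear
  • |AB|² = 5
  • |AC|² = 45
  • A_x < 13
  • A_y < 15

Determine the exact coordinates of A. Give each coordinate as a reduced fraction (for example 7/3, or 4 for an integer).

A = (12, 13)

1. A_x = 12  [[A, B, C are collinear ⇒ -4x+2y+22=0] ∩ [|A−(13, 15)|²=5]]
2. A_y = 13  [[A, B, C are collinear ⇒ -4x+2y+22=0] ∩ [|A−(13, 15)|²=5]]
   so A = (12, 13)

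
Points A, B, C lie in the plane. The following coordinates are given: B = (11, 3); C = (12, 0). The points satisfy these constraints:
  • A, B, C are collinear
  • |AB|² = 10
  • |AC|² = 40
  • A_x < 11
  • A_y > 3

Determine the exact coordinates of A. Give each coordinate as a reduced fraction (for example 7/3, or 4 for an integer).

1. A_x = 10  [[A, B, C are collinear ⇒ 3x+1y-36=0] ∩ [|A−(11, 3)|²=10]]
2. A_y = 6  [[A, B, C are collinear ⇒ 3x+1y-36=0] ∩ [|A−(11, 3)|²=10]]
   so A = (10, 6)

A = (10, 6)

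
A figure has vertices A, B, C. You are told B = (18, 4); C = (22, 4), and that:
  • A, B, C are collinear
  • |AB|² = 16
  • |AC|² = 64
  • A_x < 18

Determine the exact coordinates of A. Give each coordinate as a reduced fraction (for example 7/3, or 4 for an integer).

1. A_x = 14  [[A, B, C are collinear ⇒ 4y-16=0] ∩ [|A−(18, 4)|²=16]]
2. A_y = 4  [[A, B, C are collinear ⇒ 4y-16=0] ∩ [|A−(18, 4)|²=16]]
   so A = (14, 4)

A = (14, 4)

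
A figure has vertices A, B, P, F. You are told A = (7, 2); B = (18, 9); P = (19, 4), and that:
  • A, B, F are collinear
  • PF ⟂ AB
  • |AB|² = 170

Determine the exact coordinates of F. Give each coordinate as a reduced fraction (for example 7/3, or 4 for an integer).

1. F_x = 1398/85  [[A, B, F are collinear ⇒ -7x+11y+27=0] ∩ [PF ⟂ AB ⇒ 11x+7y-237=0]]
2. F_y = 681/85  [[A, B, F are collinear ⇒ -7x+11y+27=0] ∩ [PF ⟂ AB ⇒ 11x+7y-237=0]]
   so F = (1398/85, 681/85)

F = (1398/85, 681/85)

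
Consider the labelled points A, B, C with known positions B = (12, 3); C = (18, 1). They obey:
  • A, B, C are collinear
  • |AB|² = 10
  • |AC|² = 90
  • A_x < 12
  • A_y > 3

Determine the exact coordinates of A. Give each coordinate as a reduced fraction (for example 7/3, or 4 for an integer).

A = (9, 4)

1. A_x = 9  [[A, B, C are collinear ⇒ 2x+6y-42=0] ∩ [|A−(12, 3)|²=10]]
2. A_y = 4  [[A, B, C are collinear ⇒ 2x+6y-42=0] ∩ [|A−(12, 3)|²=10]]
   so A = (9, 4)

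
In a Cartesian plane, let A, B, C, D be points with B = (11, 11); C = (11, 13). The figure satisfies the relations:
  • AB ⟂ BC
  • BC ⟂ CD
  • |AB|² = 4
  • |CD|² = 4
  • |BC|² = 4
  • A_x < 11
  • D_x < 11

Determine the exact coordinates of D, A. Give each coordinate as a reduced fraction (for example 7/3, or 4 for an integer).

1. D_x = 9  [[BC ⟂ CD ⇒ 2y-26=0] ∩ [|D−(11, 13)|²=4]]
2. D_y = 13  [[BC ⟂ CD ⇒ 2y-26=0] ∩ [|D−(11, 13)|²=4]]
   so D = (9, 13)
3. A_x = 9  [[AB ⟂ BC ⇒ -2y+22=0] ∩ [|A−(11, 11)|²=4]]
4. A_y = 11  [[AB ⟂ BC ⇒ -2y+22=0] ∩ [|A−(11, 11)|²=4]]
   so A = (9, 11)

D = (9, 13)
A = (9, 11)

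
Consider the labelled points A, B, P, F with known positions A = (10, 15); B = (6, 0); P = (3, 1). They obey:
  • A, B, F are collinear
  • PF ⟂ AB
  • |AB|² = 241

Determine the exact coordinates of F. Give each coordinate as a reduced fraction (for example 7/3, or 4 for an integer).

1. F_x = 1458/241  [[A, B, F are collinear ⇒ 15x-4y-90=0] ∩ [PF ⟂ AB ⇒ -4x-15y+27=0]]
2. F_y = 45/241  [[A, B, F are collinear ⇒ 15x-4y-90=0] ∩ [PF ⟂ AB ⇒ -4x-15y+27=0]]
   so F = (1458/241, 45/241)

F = (1458/241, 45/241)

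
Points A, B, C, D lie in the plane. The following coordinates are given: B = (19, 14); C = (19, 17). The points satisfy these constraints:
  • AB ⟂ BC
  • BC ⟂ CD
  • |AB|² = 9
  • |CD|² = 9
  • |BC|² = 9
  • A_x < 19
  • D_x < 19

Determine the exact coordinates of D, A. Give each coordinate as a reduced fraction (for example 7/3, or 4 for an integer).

D = (16, 17)
A = (16, 14)

1. D_x = 16  [[BC ⟂ CD ⇒ 3y-51=0] ∩ [|D−(19, 17)|²=9]]
2. D_y = 17  [[BC ⟂ CD ⇒ 3y-51=0] ∩ [|D−(19, 17)|²=9]]
   so D = (16, 17)
3. A_x = 16  [[AB ⟂ BC ⇒ -3y+42=0] ∩ [|A−(19, 14)|²=9]]
4. A_y = 14  [[AB ⟂ BC ⇒ -3y+42=0] ∩ [|A−(19, 14)|²=9]]
   so A = (16, 14)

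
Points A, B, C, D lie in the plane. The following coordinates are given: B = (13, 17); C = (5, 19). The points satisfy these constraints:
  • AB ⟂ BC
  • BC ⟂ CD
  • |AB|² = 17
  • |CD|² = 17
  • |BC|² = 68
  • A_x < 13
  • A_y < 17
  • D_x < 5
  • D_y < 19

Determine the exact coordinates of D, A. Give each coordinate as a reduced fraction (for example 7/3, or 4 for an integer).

1. D_x = 4  [[BC ⟂ CD ⇒ -8x+2y+2=0] ∩ [|D−(5, 19)|²=17]]
2. D_y = 15  [[BC ⟂ CD ⇒ -8x+2y+2=0] ∩ [|D−(5, 19)|²=17]]
   so D = (4, 15)
3. A_x = 12  [[AB ⟂ BC ⇒ 8x-2y-70=0] ∩ [|A−(13, 17)|²=17]]
4. A_y = 13  [[AB ⟂ BC ⇒ 8x-2y-70=0] ∩ [|A−(13, 17)|²=17]]
   so A = (12, 13)

D = (4, 15)
A = (12, 13)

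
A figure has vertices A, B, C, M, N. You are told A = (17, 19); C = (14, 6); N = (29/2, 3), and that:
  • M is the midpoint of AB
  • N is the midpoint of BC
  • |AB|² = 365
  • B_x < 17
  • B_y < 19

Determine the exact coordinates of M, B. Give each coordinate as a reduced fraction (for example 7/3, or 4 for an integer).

M = (16, 19/2)
B = (15, 0)

1. B_x = 15  [B = 2·N−C = 2·(29/2, 3)−(14, 6)]
2. B_y = 0  [B = 2·N−C = 2·(29/2, 3)−(14, 6)]
   so B = (15, 0)
3. M_x = 16  [2·M = A+B = (17, 19)+(15, 0)]
4. M_y = 19/2  [2·M = A+B = (17, 19)+(15, 0)]
   so M = (16, 19/2)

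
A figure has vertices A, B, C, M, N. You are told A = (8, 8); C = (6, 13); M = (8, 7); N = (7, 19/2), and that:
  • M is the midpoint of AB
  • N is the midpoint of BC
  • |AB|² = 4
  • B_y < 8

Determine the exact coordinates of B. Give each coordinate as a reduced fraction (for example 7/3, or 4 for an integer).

1. B_x = 8  [B = 2·M−A = 2·(8, 7)−(8, 8)]
2. B_y = 6  [B = 2·M−A = 2·(8, 7)−(8, 8)]
   so B = (8, 6)

B = (8, 6)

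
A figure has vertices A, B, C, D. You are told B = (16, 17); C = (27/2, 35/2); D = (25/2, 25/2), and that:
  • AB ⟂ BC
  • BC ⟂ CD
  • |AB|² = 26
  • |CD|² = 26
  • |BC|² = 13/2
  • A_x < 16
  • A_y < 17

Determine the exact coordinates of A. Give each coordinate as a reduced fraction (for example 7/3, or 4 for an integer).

A = (15, 12)

1. A_x = 15  [[AB ⟂ BC ⇒ 5/2x-1/2y-63/2=0] ∩ [|A−(16, 17)|²=26]]
2. A_y = 12  [[AB ⟂ BC ⇒ 5/2x-1/2y-63/2=0] ∩ [|A−(16, 17)|²=26]]
   so A = (15, 12)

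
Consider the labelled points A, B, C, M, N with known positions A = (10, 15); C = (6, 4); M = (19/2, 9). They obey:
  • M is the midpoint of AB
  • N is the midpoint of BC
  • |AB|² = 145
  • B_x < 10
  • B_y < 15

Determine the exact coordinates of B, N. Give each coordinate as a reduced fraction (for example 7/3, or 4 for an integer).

1. B_x = 9  [B = 2·M−A = 2·(19/2, 9)−(10, 15)]
2. B_y = 3  [B = 2·M−A = 2·(19/2, 9)−(10, 15)]
   so B = (9, 3)
3. N_x = 15/2  [2·N = B+C = (9, 3)+(6, 4)]
4. N_y = 7/2  [2·N = B+C = (9, 3)+(6, 4)]
   so N = (15/2, 7/2)

B = (9, 3)
N = (15/2, 7/2)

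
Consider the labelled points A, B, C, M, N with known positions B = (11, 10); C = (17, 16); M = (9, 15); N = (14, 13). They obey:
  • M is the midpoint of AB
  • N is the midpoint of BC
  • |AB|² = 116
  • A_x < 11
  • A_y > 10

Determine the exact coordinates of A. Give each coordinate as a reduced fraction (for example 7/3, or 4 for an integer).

A = (7, 20)

1. A_x = 7  [A = 2·M−B = 2·(9, 15)−(11, 10)]
2. A_y = 20  [A = 2·M−B = 2·(9, 15)−(11, 10)]
   so A = (7, 20)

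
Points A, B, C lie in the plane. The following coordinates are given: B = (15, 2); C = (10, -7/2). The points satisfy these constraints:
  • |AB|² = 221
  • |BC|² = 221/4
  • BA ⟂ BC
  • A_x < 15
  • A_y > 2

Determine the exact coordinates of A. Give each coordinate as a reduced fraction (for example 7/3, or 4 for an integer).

1. A_x = 4  [[BA ⟂ BC ⇒ -5x-11/2y+86=0] ∩ [|A−(15, 2)|²=221]]
2. A_y = 12  [[BA ⟂ BC ⇒ -5x-11/2y+86=0] ∩ [|A−(15, 2)|²=221]]
   so A = (4, 12)

A = (4, 12)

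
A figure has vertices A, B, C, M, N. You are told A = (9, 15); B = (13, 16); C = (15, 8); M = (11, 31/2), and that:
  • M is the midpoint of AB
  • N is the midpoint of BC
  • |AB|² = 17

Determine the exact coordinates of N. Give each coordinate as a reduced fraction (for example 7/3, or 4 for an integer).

N = (14, 12)

1. N_x = 14  [2·N = B+C = (13, 16)+(15, 8)]
2. N_y = 12  [2·N = B+C = (13, 16)+(15, 8)]
   so N = (14, 12)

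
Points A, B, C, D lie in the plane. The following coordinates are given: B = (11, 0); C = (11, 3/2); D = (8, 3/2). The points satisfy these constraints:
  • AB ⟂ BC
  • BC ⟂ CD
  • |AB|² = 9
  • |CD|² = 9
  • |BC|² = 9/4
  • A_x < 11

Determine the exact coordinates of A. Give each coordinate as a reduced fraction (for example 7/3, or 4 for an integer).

1. A_x = 8  [[AB ⟂ BC ⇒ -3/2y=0] ∩ [|A−(11, 0)|²=9]]
2. A_y = 0  [[AB ⟂ BC ⇒ -3/2y=0] ∩ [|A−(11, 0)|²=9]]
   so A = (8, 0)

A = (8, 0)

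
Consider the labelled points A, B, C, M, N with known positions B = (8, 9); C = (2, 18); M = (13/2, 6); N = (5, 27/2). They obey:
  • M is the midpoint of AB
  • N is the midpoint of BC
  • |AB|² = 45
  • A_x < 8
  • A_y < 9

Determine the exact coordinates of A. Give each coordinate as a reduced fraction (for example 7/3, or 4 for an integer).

A = (5, 3)

1. A_x = 5  [A = 2·M−B = 2·(13/2, 6)−(8, 9)]
2. A_y = 3  [A = 2·M−B = 2·(13/2, 6)−(8, 9)]
   so A = (5, 3)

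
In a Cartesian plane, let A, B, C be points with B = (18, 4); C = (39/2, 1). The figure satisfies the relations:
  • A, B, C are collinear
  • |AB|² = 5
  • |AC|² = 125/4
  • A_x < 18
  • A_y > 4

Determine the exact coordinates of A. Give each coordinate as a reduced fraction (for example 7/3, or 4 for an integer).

1. A_x = 17  [[A, B, C are collinear ⇒ 3x+3/2y-60=0] ∩ [|A−(18, 4)|²=5]]
2. A_y = 6  [[A, B, C are collinear ⇒ 3x+3/2y-60=0] ∩ [|A−(18, 4)|²=5]]
   so A = (17, 6)

A = (17, 6)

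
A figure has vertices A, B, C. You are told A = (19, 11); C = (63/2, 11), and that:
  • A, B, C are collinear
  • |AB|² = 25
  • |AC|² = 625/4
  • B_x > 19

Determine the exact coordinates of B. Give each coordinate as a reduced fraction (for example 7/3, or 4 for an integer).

1. B_x = 24  [[A, B, C are collinear ⇒ -25/2y+275/2=0] ∩ [|B−(19, 11)|²=25]]
2. B_y = 11  [[A, B, C are collinear ⇒ -25/2y+275/2=0] ∩ [|B−(19, 11)|²=25]]
   so B = (24, 11)

B = (24, 11)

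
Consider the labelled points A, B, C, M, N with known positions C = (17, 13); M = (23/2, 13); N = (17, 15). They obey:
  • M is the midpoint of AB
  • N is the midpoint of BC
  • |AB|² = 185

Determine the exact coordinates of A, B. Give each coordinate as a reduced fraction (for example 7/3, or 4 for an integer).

1. B_x = 17  [B = 2·N−C = 2·(17, 15)−(17, 13)]
2. B_y = 17  [B = 2·N−C = 2·(17, 15)−(17, 13)]
   so B = (17, 17)
3. A_x = 6  [A = 2·M−B = 2·(23/2, 13)−(17, 17)]
4. A_y = 9  [A = 2·M−B = 2·(23/2, 13)−(17, 17)]
   so A = (6, 9)

A = (6, 9)
B = (17, 17)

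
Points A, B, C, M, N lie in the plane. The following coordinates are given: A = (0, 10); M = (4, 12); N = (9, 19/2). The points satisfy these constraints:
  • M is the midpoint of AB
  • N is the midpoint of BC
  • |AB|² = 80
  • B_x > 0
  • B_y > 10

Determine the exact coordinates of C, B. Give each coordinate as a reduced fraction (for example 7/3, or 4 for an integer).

1. B_x = 8  [B = 2·M−A = 2·(4, 12)−(0, 10)]
2. B_y = 14  [B = 2·M−A = 2·(4, 12)−(0, 10)]
   so B = (8, 14)
3. C_x = 10  [C = 2·N−B = 2·(9, 19/2)−(8, 14)]
4. C_y = 5  [C = 2·N−B = 2·(9, 19/2)−(8, 14)]
   so C = (10, 5)

C = (10, 5)
B = (8, 14)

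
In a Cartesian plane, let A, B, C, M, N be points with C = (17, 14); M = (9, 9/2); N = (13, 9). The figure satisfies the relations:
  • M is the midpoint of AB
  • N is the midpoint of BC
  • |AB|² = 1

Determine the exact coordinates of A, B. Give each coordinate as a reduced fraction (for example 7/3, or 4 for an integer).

A = (9, 5)
B = (9, 4)

1. B_x = 9  [B = 2·N−C = 2·(13, 9)−(17, 14)]
2. B_y = 4  [B = 2·N−C = 2·(13, 9)−(17, 14)]
   so B = (9, 4)
3. A_x = 9  [A = 2·M−B = 2·(9, 9/2)−(9, 4)]
4. A_y = 5  [A = 2·M−B = 2·(9, 9/2)−(9, 4)]
   so A = (9, 5)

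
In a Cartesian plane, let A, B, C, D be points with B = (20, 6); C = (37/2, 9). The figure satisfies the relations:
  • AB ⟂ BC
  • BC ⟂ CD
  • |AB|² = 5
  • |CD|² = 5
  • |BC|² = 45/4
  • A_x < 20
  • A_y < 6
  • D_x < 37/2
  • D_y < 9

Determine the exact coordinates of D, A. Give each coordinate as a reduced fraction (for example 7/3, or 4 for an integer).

D = (33/2, 8)
A = (18, 5)

1. D_x = 33/2  [[BC ⟂ CD ⇒ -3/2x+3y+3/4=0] ∩ [|D−(37/2, 9)|²=5]]
2. D_y = 8  [[BC ⟂ CD ⇒ -3/2x+3y+3/4=0] ∩ [|D−(37/2, 9)|²=5]]
   so D = (33/2, 8)
3. A_x = 18  [[AB ⟂ BC ⇒ 3/2x-3y-12=0] ∩ [|A−(20, 6)|²=5]]
4. A_y = 5  [[AB ⟂ BC ⇒ 3/2x-3y-12=0] ∩ [|A−(20, 6)|²=5]]
   so A = (18, 5)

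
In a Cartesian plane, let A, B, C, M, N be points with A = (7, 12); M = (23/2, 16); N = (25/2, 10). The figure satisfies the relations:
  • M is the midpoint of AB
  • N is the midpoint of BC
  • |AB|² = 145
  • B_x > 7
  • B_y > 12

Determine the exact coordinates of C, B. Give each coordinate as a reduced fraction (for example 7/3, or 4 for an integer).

1. B_x = 16  [B = 2·M−A = 2·(23/2, 16)−(7, 12)]
2. B_y = 20  [B = 2·M−A = 2·(23/2, 16)−(7, 12)]
   so B = (16, 20)
3. C_x = 9  [C = 2·N−B = 2·(25/2, 10)−(16, 20)]
4. C_y = 0  [C = 2·N−B = 2·(25/2, 10)−(16, 20)]
   so C = (9, 0)

C = (9, 0)
B = (16, 20)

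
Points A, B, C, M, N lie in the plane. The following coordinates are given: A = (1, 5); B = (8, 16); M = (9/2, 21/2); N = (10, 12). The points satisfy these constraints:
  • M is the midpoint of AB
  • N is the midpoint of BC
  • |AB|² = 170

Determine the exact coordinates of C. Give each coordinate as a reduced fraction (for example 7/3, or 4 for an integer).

1. C_x = 12  [C = 2·N−B = 2·(10, 12)−(8, 16)]
2. C_y = 8  [C = 2·N−B = 2·(10, 12)−(8, 16)]
   so C = (12, 8)

C = (12, 8)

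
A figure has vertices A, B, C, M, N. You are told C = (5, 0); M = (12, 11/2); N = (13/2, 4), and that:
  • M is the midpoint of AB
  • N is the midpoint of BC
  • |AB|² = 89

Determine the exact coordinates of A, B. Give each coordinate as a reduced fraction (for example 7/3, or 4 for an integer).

A = (16, 3)
B = (8, 8)

1. B_x = 8  [B = 2·N−C = 2·(13/2, 4)−(5, 0)]
2. B_y = 8  [B = 2·N−C = 2·(13/2, 4)−(5, 0)]
   so B = (8, 8)
3. A_x = 16  [A = 2·M−B = 2·(12, 11/2)−(8, 8)]
4. A_y = 3  [A = 2·M−B = 2·(12, 11/2)−(8, 8)]
   so A = (16, 3)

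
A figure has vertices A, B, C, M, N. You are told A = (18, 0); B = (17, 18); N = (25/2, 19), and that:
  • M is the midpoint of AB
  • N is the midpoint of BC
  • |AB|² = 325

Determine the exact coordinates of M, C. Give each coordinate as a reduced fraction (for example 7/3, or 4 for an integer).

1. M_x = 35/2  [2·M = A+B = (18, 0)+(17, 18)]
2. M_y = 9  [2·M = A+B = (18, 0)+(17, 18)]
   so M = (35/2, 9)
3. C_x = 8  [C = 2·N−B = 2·(25/2, 19)−(17, 18)]
4. C_y = 20  [C = 2·N−B = 2·(25/2, 19)−(17, 18)]
   so C = (8, 20)

M = (35/2, 9)
C = (8, 20)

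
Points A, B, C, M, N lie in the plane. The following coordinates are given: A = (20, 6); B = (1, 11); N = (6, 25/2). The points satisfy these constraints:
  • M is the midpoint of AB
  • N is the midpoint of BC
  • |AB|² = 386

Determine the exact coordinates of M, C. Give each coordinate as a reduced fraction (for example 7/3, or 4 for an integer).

1. M_x = 21/2  [2·M = A+B = (20, 6)+(1, 11)]
2. M_y = 17/2  [2·M = A+B = (20, 6)+(1, 11)]
   so M = (21/2, 17/2)
3. C_x = 11  [C = 2·N−B = 2·(6, 25/2)−(1, 11)]
4. C_y = 14  [C = 2·N−B = 2·(6, 25/2)−(1, 11)]
   so C = (11, 14)

M = (21/2, 17/2)
C = (11, 14)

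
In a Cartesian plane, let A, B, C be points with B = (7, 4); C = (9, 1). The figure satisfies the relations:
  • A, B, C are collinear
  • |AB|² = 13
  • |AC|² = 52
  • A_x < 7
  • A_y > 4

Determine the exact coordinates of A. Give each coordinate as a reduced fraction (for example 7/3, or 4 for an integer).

1. A_x = 5  [[A, B, C are collinear ⇒ 3x+2y-29=0] ∩ [|A−(7, 4)|²=13]]
2. A_y = 7  [[A, B, C are collinear ⇒ 3x+2y-29=0] ∩ [|A−(7, 4)|²=13]]
   so A = (5, 7)

A = (5, 7)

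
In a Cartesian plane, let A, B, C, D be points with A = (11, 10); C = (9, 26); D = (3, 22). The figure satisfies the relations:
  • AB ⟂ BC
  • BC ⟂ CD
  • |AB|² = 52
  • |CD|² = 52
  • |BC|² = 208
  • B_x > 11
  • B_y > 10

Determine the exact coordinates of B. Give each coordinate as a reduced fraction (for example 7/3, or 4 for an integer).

1. B_x = 17  [[BC ⟂ CD ⇒ 6x+4y-158=0] ∩ [|B−(11, 10)|²=52]]
2. B_y = 14  [[BC ⟂ CD ⇒ 6x+4y-158=0] ∩ [|B−(11, 10)|²=52]]
   so B = (17, 14)

B = (17, 14)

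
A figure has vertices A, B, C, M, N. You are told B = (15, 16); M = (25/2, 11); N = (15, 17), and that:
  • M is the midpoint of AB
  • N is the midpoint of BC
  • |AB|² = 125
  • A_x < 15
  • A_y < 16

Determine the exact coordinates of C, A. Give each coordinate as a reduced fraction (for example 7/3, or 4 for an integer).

1. A_x = 10  [A = 2·M−B = 2·(25/2, 11)−(15, 16)]
2. A_y = 6  [A = 2·M−B = 2·(25/2, 11)−(15, 16)]
   so A = (10, 6)
3. C_x = 15  [C = 2·N−B = 2·(15, 17)−(15, 16)]
4. C_y = 18  [C = 2·N−B = 2·(15, 17)−(15, 16)]
   so C = (15, 18)

C = (15, 18)
A = (10, 6)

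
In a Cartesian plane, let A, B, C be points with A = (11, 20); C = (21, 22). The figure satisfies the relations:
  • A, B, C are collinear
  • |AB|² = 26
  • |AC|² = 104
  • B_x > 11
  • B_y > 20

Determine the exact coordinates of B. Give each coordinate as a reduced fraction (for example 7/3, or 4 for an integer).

B = (16, 21)

1. B_x = 16  [[A, B, C are collinear ⇒ 2x-10y+178=0] ∩ [|B−(11, 20)|²=26]]
2. B_y = 21  [[A, B, C are collinear ⇒ 2x-10y+178=0] ∩ [|B−(11, 20)|²=26]]
   so B = (16, 21)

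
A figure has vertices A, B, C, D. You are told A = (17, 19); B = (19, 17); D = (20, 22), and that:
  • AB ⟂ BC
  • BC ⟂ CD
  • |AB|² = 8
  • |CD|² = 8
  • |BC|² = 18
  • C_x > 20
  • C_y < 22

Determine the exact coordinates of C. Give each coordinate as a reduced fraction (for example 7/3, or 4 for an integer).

1. C_x = 22  [[AB ⟂ BC ⇒ 2x-2y-4=0] ∩ [|C−(20, 22)|²=8]]
2. C_y = 20  [[AB ⟂ BC ⇒ 2x-2y-4=0] ∩ [|C−(20, 22)|²=8]]
   so C = (22, 20)

C = (22, 20)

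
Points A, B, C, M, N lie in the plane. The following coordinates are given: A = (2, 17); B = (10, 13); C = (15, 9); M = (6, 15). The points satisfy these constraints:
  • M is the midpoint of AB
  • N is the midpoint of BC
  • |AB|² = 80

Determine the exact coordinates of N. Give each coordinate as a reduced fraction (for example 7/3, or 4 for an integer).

1. N_x = 25/2  [2·N = B+C = (10, 13)+(15, 9)]
2. N_y = 11  [2·N = B+C = (10, 13)+(15, 9)]
   so N = (25/2, 11)

N = (25/2, 11)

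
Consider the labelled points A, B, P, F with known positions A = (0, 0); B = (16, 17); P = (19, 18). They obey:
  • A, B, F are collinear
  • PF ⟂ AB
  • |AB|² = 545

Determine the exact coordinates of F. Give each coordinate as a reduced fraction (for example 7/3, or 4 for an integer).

1. F_x = 1952/109  [[A, B, F are collinear ⇒ -17x+16y=0] ∩ [PF ⟂ AB ⇒ 16x+17y-610=0]]
2. F_y = 2074/109  [[A, B, F are collinear ⇒ -17x+16y=0] ∩ [PF ⟂ AB ⇒ 16x+17y-610=0]]
   so F = (1952/109, 2074/109)

F = (1952/109, 2074/109)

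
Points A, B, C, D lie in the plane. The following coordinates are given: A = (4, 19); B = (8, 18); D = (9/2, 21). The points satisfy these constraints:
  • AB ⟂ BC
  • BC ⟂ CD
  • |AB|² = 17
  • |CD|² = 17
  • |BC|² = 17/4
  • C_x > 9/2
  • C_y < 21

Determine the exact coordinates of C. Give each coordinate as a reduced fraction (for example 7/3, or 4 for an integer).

C = (17/2, 20)

1. C_x = 17/2  [[AB ⟂ BC ⇒ 4x-1y-14=0] ∩ [|C−(9/2, 21)|²=17]]
2. C_y = 20  [[AB ⟂ BC ⇒ 4x-1y-14=0] ∩ [|C−(9/2, 21)|²=17]]
   so C = (17/2, 20)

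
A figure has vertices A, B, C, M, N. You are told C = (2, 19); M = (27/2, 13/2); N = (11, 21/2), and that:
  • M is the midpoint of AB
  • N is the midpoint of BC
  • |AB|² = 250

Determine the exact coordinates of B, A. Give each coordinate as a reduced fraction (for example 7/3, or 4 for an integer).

1. B_x = 20  [B = 2·N−C = 2·(11, 21/2)−(2, 19)]
2. B_y = 2  [B = 2·N−C = 2·(11, 21/2)−(2, 19)]
   so B = (20, 2)
3. A_x = 7  [A = 2·M−B = 2·(27/2, 13/2)−(20, 2)]
4. A_y = 11  [A = 2·M−B = 2·(27/2, 13/2)−(20, 2)]
   so A = (7, 11)

B = (20, 2)
A = (7, 11)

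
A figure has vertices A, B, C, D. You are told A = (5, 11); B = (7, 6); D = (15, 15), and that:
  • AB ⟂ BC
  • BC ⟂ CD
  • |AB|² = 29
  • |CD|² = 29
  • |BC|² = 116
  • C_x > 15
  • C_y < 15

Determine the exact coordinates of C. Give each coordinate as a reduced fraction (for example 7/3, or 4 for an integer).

C = (17, 10)

1. C_x = 17  [[AB ⟂ BC ⇒ 2x-5y+16=0] ∩ [|C−(15, 15)|²=29]]
2. C_y = 10  [[AB ⟂ BC ⇒ 2x-5y+16=0] ∩ [|C−(15, 15)|²=29]]
   so C = (17, 10)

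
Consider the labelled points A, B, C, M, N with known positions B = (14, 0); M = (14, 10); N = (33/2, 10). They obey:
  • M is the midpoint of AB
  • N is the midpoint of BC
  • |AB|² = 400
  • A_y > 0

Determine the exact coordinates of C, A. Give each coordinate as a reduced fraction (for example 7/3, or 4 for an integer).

1. A_x = 14  [A = 2·M−B = 2·(14, 10)−(14, 0)]
2. A_y = 20  [A = 2·M−B = 2·(14, 10)−(14, 0)]
   so A = (14, 20)
3. C_x = 19  [C = 2·N−B = 2·(33/2, 10)−(14, 0)]
4. C_y = 20  [C = 2·N−B = 2·(33/2, 10)−(14, 0)]
   so C = (19, 20)

C = (19, 20)
A = (14, 20)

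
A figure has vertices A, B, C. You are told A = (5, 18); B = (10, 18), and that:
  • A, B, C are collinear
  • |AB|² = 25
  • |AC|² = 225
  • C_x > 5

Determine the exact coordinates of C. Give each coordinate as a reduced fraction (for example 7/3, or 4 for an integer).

C = (20, 18)

1. C_x = 20  [[A, B, C are collinear ⇒ 5y-90=0] ∩ [|C−(5, 18)|²=225]]
2. C_y = 18  [[A, B, C are collinear ⇒ 5y-90=0] ∩ [|C−(5, 18)|²=225]]
   so C = (20, 18)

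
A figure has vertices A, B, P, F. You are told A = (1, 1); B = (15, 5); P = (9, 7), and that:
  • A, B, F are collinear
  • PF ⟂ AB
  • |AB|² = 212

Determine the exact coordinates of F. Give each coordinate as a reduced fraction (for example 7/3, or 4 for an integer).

1. F_x = 529/53  [[A, B, F are collinear ⇒ -4x+14y-10=0] ∩ [PF ⟂ AB ⇒ 14x+4y-154=0]]
2. F_y = 189/53  [[A, B, F are collinear ⇒ -4x+14y-10=0] ∩ [PF ⟂ AB ⇒ 14x+4y-154=0]]
   so F = (529/53, 189/53)

F = (529/53, 189/53)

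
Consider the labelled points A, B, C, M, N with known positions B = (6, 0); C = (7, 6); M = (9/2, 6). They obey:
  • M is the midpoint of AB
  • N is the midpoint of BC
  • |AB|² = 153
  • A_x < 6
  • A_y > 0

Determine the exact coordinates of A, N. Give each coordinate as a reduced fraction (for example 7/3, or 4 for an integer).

1. A_x = 3  [A = 2·M−B = 2·(9/2, 6)−(6, 0)]
2. A_y = 12  [A = 2·M−B = 2·(9/2, 6)−(6, 0)]
   so A = (3, 12)
3. N_x = 13/2  [2·N = B+C = (6, 0)+(7, 6)]
4. N_y = 3  [2·N = B+C = (6, 0)+(7, 6)]
   so N = (13/2, 3)

A = (3, 12)
N = (13/2, 3)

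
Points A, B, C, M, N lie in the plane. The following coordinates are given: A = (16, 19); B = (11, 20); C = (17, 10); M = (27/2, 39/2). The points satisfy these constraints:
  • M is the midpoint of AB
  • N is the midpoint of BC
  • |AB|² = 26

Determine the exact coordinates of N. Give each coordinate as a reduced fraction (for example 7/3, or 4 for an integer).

1. N_x = 14  [2·N = B+C = (11, 20)+(17, 10)]
2. N_y = 15  [2·N = B+C = (11, 20)+(17, 10)]
   so N = (14, 15)

N = (14, 15)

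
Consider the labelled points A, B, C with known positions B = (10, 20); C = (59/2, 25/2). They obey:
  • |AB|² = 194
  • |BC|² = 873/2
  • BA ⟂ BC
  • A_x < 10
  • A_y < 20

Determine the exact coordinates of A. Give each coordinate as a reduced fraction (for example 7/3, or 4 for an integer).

A = (5, 7)

1. A_x = 5  [[BA ⟂ BC ⇒ 39/2x-15/2y-45=0] ∩ [|A−(10, 20)|²=194]]
2. A_y = 7  [[BA ⟂ BC ⇒ 39/2x-15/2y-45=0] ∩ [|A−(10, 20)|²=194]]
   so A = (5, 7)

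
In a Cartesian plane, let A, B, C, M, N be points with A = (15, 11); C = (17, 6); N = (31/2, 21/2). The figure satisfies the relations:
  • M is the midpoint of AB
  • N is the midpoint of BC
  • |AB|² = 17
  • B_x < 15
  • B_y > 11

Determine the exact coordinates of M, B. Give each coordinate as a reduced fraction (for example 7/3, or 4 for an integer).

1. B_x = 14  [B = 2·N−C = 2·(31/2, 21/2)−(17, 6)]
2. B_y = 15  [B = 2·N−C = 2·(31/2, 21/2)−(17, 6)]
   so B = (14, 15)
3. M_x = 29/2  [2·M = A+B = (15, 11)+(14, 15)]
4. M_y = 13  [2·M = A+B = (15, 11)+(14, 15)]
   so M = (29/2, 13)

M = (29/2, 13)
B = (14, 15)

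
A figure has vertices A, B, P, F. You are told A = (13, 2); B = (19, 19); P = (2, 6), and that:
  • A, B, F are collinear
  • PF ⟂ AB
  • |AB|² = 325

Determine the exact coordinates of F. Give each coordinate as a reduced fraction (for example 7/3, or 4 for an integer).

F = (4237/325, 684/325)

1. F_x = 4237/325  [[A, B, F are collinear ⇒ -17x+6y+209=0] ∩ [PF ⟂ AB ⇒ 6x+17y-114=0]]
2. F_y = 684/325  [[A, B, F are collinear ⇒ -17x+6y+209=0] ∩ [PF ⟂ AB ⇒ 6x+17y-114=0]]
   so F = (4237/325, 684/325)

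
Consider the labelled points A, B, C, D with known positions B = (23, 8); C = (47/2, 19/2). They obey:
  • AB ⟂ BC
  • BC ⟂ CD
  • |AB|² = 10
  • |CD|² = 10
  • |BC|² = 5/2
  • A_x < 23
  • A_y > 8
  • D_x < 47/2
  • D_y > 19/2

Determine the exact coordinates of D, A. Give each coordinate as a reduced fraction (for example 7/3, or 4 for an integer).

D = (41/2, 21/2)
A = (20, 9)

1. D_x = 41/2  [[BC ⟂ CD ⇒ 1/2x+3/2y-26=0] ∩ [|D−(47/2, 19/2)|²=10]]
2. D_y = 21/2  [[BC ⟂ CD ⇒ 1/2x+3/2y-26=0] ∩ [|D−(47/2, 19/2)|²=10]]
   so D = (41/2, 21/2)
3. A_x = 20  [[AB ⟂ BC ⇒ -1/2x-3/2y+47/2=0] ∩ [|A−(23, 8)|²=10]]
4. A_y = 9  [[AB ⟂ BC ⇒ -1/2x-3/2y+47/2=0] ∩ [|A−(23, 8)|²=10]]
   so A = (20, 9)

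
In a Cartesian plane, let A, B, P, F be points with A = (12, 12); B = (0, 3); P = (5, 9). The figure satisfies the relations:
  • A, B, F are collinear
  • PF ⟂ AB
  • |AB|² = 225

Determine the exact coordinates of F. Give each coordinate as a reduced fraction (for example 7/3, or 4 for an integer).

1. F_x = 152/25  [[A, B, F are collinear ⇒ 9x-12y+36=0] ∩ [PF ⟂ AB ⇒ -12x-9y+141=0]]
2. F_y = 189/25  [[A, B, F are collinear ⇒ 9x-12y+36=0] ∩ [PF ⟂ AB ⇒ -12x-9y+141=0]]
   so F = (152/25, 189/25)

F = (152/25, 189/25)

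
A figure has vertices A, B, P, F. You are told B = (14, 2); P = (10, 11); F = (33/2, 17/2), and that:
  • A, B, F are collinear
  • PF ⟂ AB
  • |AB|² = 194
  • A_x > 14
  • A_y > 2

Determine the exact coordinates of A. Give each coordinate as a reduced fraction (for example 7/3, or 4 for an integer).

1. A_x = 19  [[A, B, F are collinear ⇒ -13/2x+5/2y+86=0] ∩ [|A−(14, 2)|²=194]]
2. A_y = 15  [[A, B, F are collinear ⇒ -13/2x+5/2y+86=0] ∩ [|A−(14, 2)|²=194]]
   so A = (19, 15)

A = (19, 15)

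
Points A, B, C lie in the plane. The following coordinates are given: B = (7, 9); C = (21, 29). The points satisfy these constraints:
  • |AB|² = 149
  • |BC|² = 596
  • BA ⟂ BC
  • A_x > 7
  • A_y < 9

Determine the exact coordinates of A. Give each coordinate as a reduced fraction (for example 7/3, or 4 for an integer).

1. A_x = 17  [[BA ⟂ BC ⇒ 14x+20y-278=0] ∩ [|A−(7, 9)|²=149]]
2. A_y = 2  [[BA ⟂ BC ⇒ 14x+20y-278=0] ∩ [|A−(7, 9)|²=149]]
   so A = (17, 2)

A = (17, 2)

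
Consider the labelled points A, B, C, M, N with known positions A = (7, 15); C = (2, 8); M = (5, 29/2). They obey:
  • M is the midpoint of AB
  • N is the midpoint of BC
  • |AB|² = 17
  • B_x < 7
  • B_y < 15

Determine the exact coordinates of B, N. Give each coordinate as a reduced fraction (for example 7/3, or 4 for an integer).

1. B_x = 3  [B = 2·M−A = 2·(5, 29/2)−(7, 15)]
2. B_y = 14  [B = 2·M−A = 2·(5, 29/2)−(7, 15)]
   so B = (3, 14)
3. N_x = 5/2  [2·N = B+C = (3, 14)+(2, 8)]
4. N_y = 11  [2·N = B+C = (3, 14)+(2, 8)]
   so N = (5/2, 11)

B = (3, 14)
N = (5/2, 11)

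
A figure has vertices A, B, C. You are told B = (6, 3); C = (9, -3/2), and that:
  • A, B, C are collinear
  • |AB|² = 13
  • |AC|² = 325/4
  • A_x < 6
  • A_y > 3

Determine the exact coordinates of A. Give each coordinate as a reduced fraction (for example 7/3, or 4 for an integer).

1. A_x = 4  [[A, B, C are collinear ⇒ 9/2x+3y-36=0] ∩ [|A−(6, 3)|²=13]]
2. A_y = 6  [[A, B, C are collinear ⇒ 9/2x+3y-36=0] ∩ [|A−(6, 3)|²=13]]
   so A = (4, 6)

A = (4, 6)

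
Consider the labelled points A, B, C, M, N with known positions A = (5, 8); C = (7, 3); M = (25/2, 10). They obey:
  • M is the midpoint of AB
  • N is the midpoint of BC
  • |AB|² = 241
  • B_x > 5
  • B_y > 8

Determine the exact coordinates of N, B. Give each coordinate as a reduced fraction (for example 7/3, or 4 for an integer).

N = (27/2, 15/2)
B = (20, 12)

1. B_x = 20  [B = 2·M−A = 2·(25/2, 10)−(5, 8)]
2. B_y = 12  [B = 2·M−A = 2·(25/2, 10)−(5, 8)]
   so B = (20, 12)
3. N_x = 27/2  [2·N = B+C = (20, 12)+(7, 3)]
4. N_y = 15/2  [2·N = B+C = (20, 12)+(7, 3)]
   so N = (27/2, 15/2)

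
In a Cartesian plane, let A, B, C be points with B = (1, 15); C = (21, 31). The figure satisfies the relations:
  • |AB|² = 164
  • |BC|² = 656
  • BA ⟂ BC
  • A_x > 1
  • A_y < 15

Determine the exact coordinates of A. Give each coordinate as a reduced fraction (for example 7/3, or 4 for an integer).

A = (9, 5)

1. A_x = 9  [[BA ⟂ BC ⇒ 20x+16y-260=0] ∩ [|A−(1, 15)|²=164]]
2. A_y = 5  [[BA ⟂ BC ⇒ 20x+16y-260=0] ∩ [|A−(1, 15)|²=164]]
   so A = (9, 5)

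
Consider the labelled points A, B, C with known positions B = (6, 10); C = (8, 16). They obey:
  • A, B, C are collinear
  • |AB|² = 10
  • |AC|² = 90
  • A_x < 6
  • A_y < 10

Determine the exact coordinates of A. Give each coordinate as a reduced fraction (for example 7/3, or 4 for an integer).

1. A_x = 5  [[A, B, C are collinear ⇒ -6x+2y+16=0] ∩ [|A−(6, 10)|²=10]]
2. A_y = 7  [[A, B, C are collinear ⇒ -6x+2y+16=0] ∩ [|A−(6, 10)|²=10]]
   so A = (5, 7)

A = (5, 7)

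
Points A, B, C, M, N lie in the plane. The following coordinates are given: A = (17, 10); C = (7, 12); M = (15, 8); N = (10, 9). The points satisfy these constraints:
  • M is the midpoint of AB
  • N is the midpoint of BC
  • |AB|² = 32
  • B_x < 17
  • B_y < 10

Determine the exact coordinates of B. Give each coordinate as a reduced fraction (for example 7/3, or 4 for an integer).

1. B_x = 13  [B = 2·M−A = 2·(15, 8)−(17, 10)]
2. B_y = 6  [B = 2·M−A = 2·(15, 8)−(17, 10)]
   so B = (13, 6)

B = (13, 6)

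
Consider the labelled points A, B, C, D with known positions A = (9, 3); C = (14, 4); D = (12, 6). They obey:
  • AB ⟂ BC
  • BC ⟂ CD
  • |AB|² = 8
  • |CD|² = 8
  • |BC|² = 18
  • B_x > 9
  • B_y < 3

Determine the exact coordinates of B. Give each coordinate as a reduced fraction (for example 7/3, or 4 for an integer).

B = (11, 1)

1. B_x = 11  [[BC ⟂ CD ⇒ 2x-2y-20=0] ∩ [|B−(9, 3)|²=8]]
2. B_y = 1  [[BC ⟂ CD ⇒ 2x-2y-20=0] ∩ [|B−(9, 3)|²=8]]
   so B = (11, 1)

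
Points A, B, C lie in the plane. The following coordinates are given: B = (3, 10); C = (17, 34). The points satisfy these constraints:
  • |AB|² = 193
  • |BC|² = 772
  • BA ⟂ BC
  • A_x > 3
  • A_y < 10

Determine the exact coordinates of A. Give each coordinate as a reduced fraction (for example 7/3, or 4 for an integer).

1. A_x = 15  [[BA ⟂ BC ⇒ 14x+24y-282=0] ∩ [|A−(3, 10)|²=193]]
2. A_y = 3  [[BA ⟂ BC ⇒ 14x+24y-282=0] ∩ [|A−(3, 10)|²=193]]
   so A = (15, 3)

A = (15, 3)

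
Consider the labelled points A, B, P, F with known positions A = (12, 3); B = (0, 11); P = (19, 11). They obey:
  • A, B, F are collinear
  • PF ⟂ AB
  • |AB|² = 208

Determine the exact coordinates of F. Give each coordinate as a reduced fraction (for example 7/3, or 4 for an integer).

1. F_x = 171/13  [[A, B, F are collinear ⇒ -8x-12y+132=0] ∩ [PF ⟂ AB ⇒ -12x+8y+140=0]]
2. F_y = 29/13  [[A, B, F are collinear ⇒ -8x-12y+132=0] ∩ [PF ⟂ AB ⇒ -12x+8y+140=0]]
   so F = (171/13, 29/13)

F = (171/13, 29/13)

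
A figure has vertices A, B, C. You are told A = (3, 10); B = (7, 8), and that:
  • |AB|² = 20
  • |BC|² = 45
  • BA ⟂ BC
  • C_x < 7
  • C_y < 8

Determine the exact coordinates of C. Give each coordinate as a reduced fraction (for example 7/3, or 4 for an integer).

C = (4, 2)

1. C_x = 4  [[BA ⟂ BC ⇒ -4x+2y+12=0] ∩ [|C−(7, 8)|²=45]]
2. C_y = 2  [[BA ⟂ BC ⇒ -4x+2y+12=0] ∩ [|C−(7, 8)|²=45]]
   so C = (4, 2)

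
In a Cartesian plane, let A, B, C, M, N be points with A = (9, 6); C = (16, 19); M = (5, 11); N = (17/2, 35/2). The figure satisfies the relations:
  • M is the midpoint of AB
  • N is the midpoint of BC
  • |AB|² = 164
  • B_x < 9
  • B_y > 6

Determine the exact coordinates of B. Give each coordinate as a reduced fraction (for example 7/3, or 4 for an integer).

1. B_x = 1  [B = 2·M−A = 2·(5, 11)−(9, 6)]
2. B_y = 16  [B = 2·M−A = 2·(5, 11)−(9, 6)]
   so B = (1, 16)

B = (1, 16)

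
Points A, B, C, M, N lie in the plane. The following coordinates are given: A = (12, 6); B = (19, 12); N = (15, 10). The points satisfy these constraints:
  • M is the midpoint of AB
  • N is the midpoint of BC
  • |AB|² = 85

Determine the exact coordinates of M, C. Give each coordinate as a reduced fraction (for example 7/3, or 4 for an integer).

1. M_x = 31/2  [2·M = A+B = (12, 6)+(19, 12)]
2. M_y = 9  [2·M = A+B = (12, 6)+(19, 12)]
   so M = (31/2, 9)
3. C_x = 11  [C = 2·N−B = 2·(15, 10)−(19, 12)]
4. C_y = 8  [C = 2·N−B = 2·(15, 10)−(19, 12)]
   so C = (11, 8)

M = (31/2, 9)
C = (11, 8)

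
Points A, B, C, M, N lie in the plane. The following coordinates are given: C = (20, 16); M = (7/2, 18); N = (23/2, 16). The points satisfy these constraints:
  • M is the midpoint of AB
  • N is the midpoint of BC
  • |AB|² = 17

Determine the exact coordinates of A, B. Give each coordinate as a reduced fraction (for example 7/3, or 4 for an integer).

1. B_x = 3  [B = 2·N−C = 2·(23/2, 16)−(20, 16)]
2. B_y = 16  [B = 2·N−C = 2·(23/2, 16)−(20, 16)]
   so B = (3, 16)
3. A_x = 4  [A = 2·M−B = 2·(7/2, 18)−(3, 16)]
4. A_y = 20  [A = 2·M−B = 2·(7/2, 18)−(3, 16)]
   so A = (4, 20)

A = (4, 20)
B = (3, 16)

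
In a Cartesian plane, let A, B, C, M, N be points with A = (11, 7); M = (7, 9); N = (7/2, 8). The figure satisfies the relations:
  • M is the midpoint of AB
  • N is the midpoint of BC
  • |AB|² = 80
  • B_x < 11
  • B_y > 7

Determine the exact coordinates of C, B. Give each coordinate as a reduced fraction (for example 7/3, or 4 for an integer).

C = (4, 5)
B = (3, 11)

1. B_x = 3  [B = 2·M−A = 2·(7, 9)−(11, 7)]
2. B_y = 11  [B = 2·M−A = 2·(7, 9)−(11, 7)]
   so B = (3, 11)
3. C_x = 4  [C = 2·N−B = 2·(7/2, 8)−(3, 11)]
4. C_y = 5  [C = 2·N−B = 2·(7/2, 8)−(3, 11)]
   so C = (4, 5)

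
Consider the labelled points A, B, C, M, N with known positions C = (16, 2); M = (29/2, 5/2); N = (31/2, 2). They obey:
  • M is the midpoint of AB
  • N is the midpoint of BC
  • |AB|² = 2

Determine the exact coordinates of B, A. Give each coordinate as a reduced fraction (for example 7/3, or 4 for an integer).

1. B_x = 15  [B = 2·N−C = 2·(31/2, 2)−(16, 2)]
2. B_y = 2  [B = 2·N−C = 2·(31/2, 2)−(16, 2)]
   so B = (15, 2)
3. A_x = 14  [A = 2·M−B = 2·(29/2, 5/2)−(15, 2)]
4. A_y = 3  [A = 2·M−B = 2·(29/2, 5/2)−(15, 2)]
   so A = (14, 3)

B = (15, 2)
A = (14, 3)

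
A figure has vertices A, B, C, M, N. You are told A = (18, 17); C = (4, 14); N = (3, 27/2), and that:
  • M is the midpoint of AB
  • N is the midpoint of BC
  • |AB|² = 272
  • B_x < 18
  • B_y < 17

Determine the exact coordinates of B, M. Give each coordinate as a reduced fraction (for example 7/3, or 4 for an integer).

B = (2, 13)
M = (10, 15)

1. B_x = 2  [B = 2·N−C = 2·(3, 27/2)−(4, 14)]
2. B_y = 13  [B = 2·N−C = 2·(3, 27/2)−(4, 14)]
   so B = (2, 13)
3. M_x = 10  [2·M = A+B = (18, 17)+(2, 13)]
4. M_y = 15  [2·M = A+B = (18, 17)+(2, 13)]
   so M = (10, 15)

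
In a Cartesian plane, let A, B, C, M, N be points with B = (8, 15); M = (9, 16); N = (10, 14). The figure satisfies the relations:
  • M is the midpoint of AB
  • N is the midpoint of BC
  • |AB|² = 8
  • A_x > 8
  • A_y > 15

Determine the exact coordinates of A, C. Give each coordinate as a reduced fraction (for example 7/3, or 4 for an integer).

A = (10, 17)
C = (12, 13)

1. A_x = 10  [A = 2·M−B = 2·(9, 16)−(8, 15)]
2. A_y = 17  [A = 2·M−B = 2·(9, 16)−(8, 15)]
   so A = (10, 17)
3. C_x = 12  [C = 2·N−B = 2·(10, 14)−(8, 15)]
4. C_y = 13  [C = 2·N−B = 2·(10, 14)−(8, 15)]
   so C = (12, 13)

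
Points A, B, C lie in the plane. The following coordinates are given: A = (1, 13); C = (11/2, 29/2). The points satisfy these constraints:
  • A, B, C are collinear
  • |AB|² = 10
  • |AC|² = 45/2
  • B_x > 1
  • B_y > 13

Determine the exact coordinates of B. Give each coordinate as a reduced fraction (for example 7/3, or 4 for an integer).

1. B_x = 4  [[A, B, C are collinear ⇒ 3/2x-9/2y+57=0] ∩ [|B−(1, 13)|²=10]]
2. B_y = 14  [[A, B, C are collinear ⇒ 3/2x-9/2y+57=0] ∩ [|B−(1, 13)|²=10]]
   so B = (4, 14)

B = (4, 14)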